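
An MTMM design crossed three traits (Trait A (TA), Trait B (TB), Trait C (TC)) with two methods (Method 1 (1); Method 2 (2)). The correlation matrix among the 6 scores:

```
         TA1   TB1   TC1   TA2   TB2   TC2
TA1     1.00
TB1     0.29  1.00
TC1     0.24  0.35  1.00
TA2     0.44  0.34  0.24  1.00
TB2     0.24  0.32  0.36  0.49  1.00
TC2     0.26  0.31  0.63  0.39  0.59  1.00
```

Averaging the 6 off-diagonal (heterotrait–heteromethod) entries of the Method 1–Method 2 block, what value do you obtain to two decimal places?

HTHM values (method 1 × method 2): 0.24, 0.26, 0.34, 0.31, 0.24, 0.36; mean = 1.75/6 = 0.29.

0.29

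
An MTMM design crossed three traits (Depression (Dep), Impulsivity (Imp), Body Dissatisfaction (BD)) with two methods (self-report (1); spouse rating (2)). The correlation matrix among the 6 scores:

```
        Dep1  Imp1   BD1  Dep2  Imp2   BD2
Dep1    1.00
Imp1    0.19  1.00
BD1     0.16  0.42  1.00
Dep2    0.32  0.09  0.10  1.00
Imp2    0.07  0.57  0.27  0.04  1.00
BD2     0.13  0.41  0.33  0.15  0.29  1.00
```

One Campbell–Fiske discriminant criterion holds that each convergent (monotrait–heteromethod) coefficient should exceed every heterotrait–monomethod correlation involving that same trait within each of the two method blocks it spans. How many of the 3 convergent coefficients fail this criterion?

Convergent coefficients and their comparison sets:
Dep (methods 1·2): 0.32 vs {0.19, 0.04, 0.16, 0.15} → pass.
Imp (methods 1·2): 0.57 vs {0.19, 0.04, 0.42, 0.29} → pass.
BD (methods 1·2): 0.33 vs {0.16, 0.15, 0.42, 0.29} → fail.
1 of 3 fail.

1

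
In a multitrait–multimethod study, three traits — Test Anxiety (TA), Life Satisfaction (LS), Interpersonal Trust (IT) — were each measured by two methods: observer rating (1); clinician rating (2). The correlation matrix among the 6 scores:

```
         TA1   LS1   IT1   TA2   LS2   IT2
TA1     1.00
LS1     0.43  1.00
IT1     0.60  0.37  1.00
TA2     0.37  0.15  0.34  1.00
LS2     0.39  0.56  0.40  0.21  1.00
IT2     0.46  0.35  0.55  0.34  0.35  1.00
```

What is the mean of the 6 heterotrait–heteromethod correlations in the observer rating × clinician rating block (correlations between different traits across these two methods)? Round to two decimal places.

HTHM values (method 1 × method 2): 0.39, 0.46, 0.15, 0.35, 0.34, 0.40; mean = 2.09/6 = 0.35.

0.35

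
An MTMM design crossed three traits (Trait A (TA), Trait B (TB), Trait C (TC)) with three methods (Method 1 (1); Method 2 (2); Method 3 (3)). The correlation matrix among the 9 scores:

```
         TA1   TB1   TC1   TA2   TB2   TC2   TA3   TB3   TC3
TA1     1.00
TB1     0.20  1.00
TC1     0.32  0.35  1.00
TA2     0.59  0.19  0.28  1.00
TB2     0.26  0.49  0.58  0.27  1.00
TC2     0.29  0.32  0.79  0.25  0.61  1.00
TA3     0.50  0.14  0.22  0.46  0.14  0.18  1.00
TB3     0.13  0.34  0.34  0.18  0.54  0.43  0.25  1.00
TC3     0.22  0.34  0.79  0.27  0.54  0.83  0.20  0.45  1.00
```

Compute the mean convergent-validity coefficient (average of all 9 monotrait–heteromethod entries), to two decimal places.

0.59

Convergent values: 0.59, 0.50, 0.46, 0.49, 0.34, 0.54, 0.79, 0.79, 0.83; mean = 5.33/9 = 0.59.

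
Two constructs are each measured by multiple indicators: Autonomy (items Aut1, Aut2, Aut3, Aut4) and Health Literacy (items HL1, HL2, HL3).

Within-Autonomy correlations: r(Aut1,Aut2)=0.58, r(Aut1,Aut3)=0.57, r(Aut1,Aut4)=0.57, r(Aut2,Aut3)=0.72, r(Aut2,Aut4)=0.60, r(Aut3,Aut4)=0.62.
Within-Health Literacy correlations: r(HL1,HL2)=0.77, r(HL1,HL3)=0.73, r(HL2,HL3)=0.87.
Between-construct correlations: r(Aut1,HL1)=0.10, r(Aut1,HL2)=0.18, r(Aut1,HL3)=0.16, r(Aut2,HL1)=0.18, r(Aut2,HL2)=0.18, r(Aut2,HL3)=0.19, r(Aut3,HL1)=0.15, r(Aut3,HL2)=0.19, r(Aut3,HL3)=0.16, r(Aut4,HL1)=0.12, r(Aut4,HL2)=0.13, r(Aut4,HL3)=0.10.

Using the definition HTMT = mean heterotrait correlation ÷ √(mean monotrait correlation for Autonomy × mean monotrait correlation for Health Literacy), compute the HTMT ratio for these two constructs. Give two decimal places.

Between-construct mean = 1.84/12 = 0.1533.
Mean within-Aut = 3.66/6 = 0.6100; mean within-HL = 2.37/3 = 0.7900.
Geometric mean = √(0.6100 × 0.7900) = 0.6942.
HTMT = 0.1533 / 0.6942 = 0.22.

0.22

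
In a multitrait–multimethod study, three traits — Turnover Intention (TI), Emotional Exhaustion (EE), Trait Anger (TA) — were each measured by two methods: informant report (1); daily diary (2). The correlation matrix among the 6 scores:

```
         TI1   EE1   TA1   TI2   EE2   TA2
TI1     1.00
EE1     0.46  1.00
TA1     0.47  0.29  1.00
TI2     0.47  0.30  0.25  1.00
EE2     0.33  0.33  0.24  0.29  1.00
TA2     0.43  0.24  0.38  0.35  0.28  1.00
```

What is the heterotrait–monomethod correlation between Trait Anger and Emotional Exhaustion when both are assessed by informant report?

0.29

Different traits, same method: r(TA1, EE1) = 0.29.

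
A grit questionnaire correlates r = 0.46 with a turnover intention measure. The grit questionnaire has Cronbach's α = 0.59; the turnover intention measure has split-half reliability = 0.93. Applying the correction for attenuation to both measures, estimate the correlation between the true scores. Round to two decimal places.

r_true = r_obs / √(r_xx · r_yy) = 0.46 / √(0.59 × 0.93) = 0.46 / √0.5487 = 0.46 / 0.7407 ≈ 0.62.

0.62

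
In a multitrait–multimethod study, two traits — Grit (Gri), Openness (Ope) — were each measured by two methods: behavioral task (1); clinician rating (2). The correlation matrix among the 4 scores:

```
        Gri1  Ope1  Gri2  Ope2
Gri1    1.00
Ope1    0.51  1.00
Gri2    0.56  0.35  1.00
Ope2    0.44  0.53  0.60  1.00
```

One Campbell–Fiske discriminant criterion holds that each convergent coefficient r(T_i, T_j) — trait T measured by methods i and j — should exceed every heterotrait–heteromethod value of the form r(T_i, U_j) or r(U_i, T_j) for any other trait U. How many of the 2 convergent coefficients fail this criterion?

0

Convergent coefficients and their comparison sets:
Gri (methods 1·2): 0.56 vs {0.44, 0.35} → pass.
Ope (methods 1·2): 0.53 vs {0.35, 0.44} → pass.
0 of 2 fail.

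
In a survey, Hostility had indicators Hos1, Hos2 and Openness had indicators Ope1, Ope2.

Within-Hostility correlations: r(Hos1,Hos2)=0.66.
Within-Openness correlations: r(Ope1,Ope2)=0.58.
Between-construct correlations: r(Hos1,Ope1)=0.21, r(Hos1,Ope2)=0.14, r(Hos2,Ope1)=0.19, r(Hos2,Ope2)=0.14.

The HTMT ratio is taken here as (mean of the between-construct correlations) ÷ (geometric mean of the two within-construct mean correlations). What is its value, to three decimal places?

0.275

Between-construct mean = 0.68/4 = 0.1700.
Mean within-Hos = 0.66/1 = 0.6600; mean within-Ope = 0.58/1 = 0.5800.
Geometric mean = √(0.6600 × 0.5800) = 0.6187.
HTMT = 0.1700 / 0.6187 = 0.275.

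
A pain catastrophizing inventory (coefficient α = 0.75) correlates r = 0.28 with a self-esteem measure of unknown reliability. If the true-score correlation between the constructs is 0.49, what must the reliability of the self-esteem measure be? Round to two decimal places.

r_true = r_obs / √(r_xx · r_yy) ⇒ 0.49 = 0.28 / √(0.75 · r_yy).
√(0.75 · r_yy) = 0.28 / 0.49 = 0.5714; 0.75 · r_yy = 0.3265; r_yy = 0.3265 / 0.75 ≈ 0.44.

0.44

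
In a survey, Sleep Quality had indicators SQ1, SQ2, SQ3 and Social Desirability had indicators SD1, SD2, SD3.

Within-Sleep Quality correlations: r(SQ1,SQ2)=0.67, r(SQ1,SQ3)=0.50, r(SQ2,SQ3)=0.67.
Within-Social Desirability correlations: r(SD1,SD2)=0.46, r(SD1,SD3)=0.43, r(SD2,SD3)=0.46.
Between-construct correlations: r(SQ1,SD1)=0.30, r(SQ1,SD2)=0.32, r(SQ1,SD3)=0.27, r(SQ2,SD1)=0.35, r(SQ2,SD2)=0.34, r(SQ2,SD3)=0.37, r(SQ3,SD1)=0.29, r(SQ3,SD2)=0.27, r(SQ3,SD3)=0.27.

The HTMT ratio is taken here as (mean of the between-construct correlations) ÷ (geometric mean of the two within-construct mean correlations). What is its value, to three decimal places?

Mean between = 2.78/9 = 0.3089.
Mean within-SQ = 1.84/3 = 0.6133; mean within-SD = 1.35/3 = 0.4500.
Geometric mean = √(0.6133 × 0.4500) = 0.5253.
HTMT = 0.3089 / 0.5253 = 0.588.

0.588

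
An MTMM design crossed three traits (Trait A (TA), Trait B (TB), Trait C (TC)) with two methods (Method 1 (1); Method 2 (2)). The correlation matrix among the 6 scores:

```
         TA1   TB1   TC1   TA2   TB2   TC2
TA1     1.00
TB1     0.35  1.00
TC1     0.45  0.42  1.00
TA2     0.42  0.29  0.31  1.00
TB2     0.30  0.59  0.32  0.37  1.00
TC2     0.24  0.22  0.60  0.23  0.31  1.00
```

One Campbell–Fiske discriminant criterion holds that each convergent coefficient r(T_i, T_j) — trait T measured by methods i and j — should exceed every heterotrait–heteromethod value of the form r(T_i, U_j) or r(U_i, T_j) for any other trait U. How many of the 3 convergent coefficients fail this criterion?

Convergent coefficients and their comparison sets:
TA (methods 1·2): 0.42 vs {0.30, 0.29, 0.24, 0.31} → pass.
TB (methods 1·2): 0.59 vs {0.29, 0.30, 0.22, 0.32} → pass.
TC (methods 1·2): 0.60 vs {0.31, 0.24, 0.32, 0.22} → pass.
0 of 3 fail.

0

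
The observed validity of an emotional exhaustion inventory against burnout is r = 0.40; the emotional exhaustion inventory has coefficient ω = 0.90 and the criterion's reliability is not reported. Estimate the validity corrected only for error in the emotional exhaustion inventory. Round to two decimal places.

0.42

Single correction: r_c = r_obs / √r_xx = 0.40 / √0.90 = 0.40 / 0.9487 ≈ 0.42.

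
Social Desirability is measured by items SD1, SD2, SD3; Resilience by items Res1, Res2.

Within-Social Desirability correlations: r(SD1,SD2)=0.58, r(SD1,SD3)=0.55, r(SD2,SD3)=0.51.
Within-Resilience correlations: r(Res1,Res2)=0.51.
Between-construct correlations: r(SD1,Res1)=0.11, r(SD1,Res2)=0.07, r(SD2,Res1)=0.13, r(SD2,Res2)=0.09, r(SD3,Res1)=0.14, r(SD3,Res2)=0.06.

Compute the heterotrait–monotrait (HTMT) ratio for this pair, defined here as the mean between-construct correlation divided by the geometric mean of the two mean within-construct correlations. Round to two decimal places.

0.19

Between-construct mean = 0.60/6 = 0.1000.
Mean within-SD = 1.64/3 = 0.5467; mean within-Res = 0.51/1 = 0.5100.
Geometric mean = √(0.5467 × 0.5100) = 0.5280.
HTMT = 0.1000 / 0.5280 = 0.19.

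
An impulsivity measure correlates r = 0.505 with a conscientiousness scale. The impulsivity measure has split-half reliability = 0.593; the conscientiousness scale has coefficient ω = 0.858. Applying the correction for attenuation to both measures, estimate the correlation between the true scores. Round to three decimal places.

r_true = r_obs / √(r_xx · r_yy) = 0.505 / √(0.593 × 0.858) = 0.505 / √0.508794 = 0.505 / 0.7133 ≈ 0.708.

0.708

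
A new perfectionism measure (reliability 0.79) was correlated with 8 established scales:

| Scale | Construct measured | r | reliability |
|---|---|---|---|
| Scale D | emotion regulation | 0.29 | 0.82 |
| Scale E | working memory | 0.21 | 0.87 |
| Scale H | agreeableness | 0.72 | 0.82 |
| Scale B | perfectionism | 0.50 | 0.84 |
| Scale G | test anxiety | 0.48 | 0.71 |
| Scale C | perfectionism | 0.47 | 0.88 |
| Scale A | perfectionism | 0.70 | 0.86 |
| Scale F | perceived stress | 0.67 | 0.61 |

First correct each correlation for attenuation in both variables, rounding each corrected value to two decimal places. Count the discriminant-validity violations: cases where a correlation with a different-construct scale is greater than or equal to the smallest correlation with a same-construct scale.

Disattenuated r (r / √(r_scale · r_new)):
  Scale D (disc): 0.29 / √(0.82·0.79) = 0.36
  Scale E (disc): 0.21 / √(0.87·0.79) = 0.25
  Scale H (disc): 0.72 / √(0.82·0.79) = 0.89
  Scale B (conv): 0.50 / √(0.84·0.79) = 0.61
  Scale G (disc): 0.48 / √(0.71·0.79) = 0.64
  Scale C (conv): 0.47 / √(0.88·0.79) = 0.56
  Scale A (conv): 0.70 / √(0.86·0.79) = 0.85
  Scale F (disc): 0.67 / √(0.61·0.79) = 0.97
Smallest convergent = 0.56. Discriminant values: 0.36, 0.25, 0.89, 0.64, 0.97; count ≥ 0.56 → 3.

3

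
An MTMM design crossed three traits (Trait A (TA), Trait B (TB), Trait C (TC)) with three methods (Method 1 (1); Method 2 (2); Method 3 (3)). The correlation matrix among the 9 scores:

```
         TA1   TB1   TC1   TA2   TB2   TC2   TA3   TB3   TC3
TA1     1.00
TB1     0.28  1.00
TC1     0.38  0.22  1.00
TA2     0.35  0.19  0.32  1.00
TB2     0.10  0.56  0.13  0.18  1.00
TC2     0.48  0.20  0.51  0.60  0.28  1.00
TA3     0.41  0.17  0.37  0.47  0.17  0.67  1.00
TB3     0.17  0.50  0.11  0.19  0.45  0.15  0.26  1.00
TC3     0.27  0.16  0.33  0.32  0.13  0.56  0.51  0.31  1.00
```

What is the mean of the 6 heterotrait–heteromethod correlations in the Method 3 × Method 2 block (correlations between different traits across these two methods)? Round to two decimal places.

HTHM values (method 3 × method 2): 0.17, 0.67, 0.19, 0.15, 0.32, 0.13; mean = 1.63/6 = 0.27.

0.27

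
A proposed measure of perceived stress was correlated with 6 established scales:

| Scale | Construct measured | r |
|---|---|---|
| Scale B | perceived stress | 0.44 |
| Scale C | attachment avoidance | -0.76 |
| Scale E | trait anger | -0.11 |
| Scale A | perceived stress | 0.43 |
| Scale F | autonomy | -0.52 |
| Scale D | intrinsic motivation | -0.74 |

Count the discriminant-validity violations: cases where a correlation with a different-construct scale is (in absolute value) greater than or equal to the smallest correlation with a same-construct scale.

3

Convergent (same construct = perceived stress): Scale B, Scale A.
Smallest convergent = 0.43. Discriminant |r|: 0.76, 0.11, 0.52, 0.74; count ≥ 0.43 → 3.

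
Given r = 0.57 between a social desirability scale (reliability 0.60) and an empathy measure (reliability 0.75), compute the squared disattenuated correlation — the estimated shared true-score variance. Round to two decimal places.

0.72

Disattenuated r = 0.57 / √(0.60 × 0.75) = 0.57 / 0.6708 = 0.8497.
Shared true-score variance = 0.8497² = 0.7220 ≈ 0.72.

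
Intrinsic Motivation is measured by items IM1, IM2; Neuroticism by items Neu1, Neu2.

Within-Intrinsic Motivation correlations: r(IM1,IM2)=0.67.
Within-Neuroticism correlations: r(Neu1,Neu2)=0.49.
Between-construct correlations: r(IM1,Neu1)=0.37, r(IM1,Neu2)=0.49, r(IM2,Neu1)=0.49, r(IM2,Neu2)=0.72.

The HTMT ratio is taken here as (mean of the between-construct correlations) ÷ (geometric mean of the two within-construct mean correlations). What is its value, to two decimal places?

Mean heterotrait r = 2.07/4 = 0.5175.
Mean within-IM = 0.67/1 = 0.6700; mean within-Neu = 0.49/1 = 0.4900.
Geometric mean = √(0.6700 × 0.4900) = 0.5730.
HTMT = 0.5175 / 0.5730 = 0.90.

0.90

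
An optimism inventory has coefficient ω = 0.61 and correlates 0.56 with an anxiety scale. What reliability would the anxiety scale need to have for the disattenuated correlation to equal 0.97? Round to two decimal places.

r_true = r_obs / √(r_xx · r_yy) ⇒ 0.97 = 0.56 / √(0.61 · r_yy).
√(0.61 · r_yy) = 0.56 / 0.97 = 0.5773; 0.61 · r_yy = 0.3333; r_yy = 0.3333 / 0.61 ≈ 0.55.

0.55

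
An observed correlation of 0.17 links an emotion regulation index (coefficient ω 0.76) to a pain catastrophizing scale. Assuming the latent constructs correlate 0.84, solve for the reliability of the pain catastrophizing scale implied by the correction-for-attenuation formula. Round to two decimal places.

0.05

r_true = r_obs / √(r_xx · r_yy) ⇒ 0.84 = 0.17 / √(0.76 · r_yy).
√(0.76 · r_yy) = 0.17 / 0.84 = 0.2024; 0.76 · r_yy = 0.0410; r_yy = 0.0410 / 0.76 ≈ 0.05.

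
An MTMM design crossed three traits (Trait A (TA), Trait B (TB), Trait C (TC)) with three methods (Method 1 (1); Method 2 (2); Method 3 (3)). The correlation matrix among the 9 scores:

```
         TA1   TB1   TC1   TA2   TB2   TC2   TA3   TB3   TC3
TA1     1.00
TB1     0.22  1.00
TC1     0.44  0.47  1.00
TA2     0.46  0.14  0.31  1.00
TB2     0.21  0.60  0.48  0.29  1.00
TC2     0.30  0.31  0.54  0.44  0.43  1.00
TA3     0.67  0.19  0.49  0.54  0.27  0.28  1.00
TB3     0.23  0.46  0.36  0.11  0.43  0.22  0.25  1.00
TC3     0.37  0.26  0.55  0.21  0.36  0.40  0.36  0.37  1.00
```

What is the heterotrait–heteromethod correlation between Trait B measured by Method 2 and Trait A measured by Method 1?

0.21

Different traits and methods: r(TB2, TA1) = 0.21.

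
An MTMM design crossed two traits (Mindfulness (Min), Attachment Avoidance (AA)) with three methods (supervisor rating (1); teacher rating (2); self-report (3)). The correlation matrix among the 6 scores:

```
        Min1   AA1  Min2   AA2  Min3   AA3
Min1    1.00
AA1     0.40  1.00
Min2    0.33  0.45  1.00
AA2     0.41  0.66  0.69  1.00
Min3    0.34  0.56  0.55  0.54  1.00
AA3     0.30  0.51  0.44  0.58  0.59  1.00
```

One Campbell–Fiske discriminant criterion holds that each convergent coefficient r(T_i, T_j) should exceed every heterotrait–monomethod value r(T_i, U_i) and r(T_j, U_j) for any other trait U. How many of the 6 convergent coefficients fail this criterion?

6

Convergent coefficients and their comparison sets:
Min (methods 1·2): 0.33 vs {0.40, 0.69} → fail.
Min (methods 1·3): 0.34 vs {0.40, 0.59} → fail.
Min (methods 2·3): 0.55 vs {0.69, 0.59} → fail.
AA (methods 1·2): 0.66 vs {0.40, 0.69} → fail.
AA (methods 1·3): 0.51 vs {0.40, 0.59} → fail.
AA (methods 2·3): 0.58 vs {0.69, 0.59} → fail.
6 of 6 fail.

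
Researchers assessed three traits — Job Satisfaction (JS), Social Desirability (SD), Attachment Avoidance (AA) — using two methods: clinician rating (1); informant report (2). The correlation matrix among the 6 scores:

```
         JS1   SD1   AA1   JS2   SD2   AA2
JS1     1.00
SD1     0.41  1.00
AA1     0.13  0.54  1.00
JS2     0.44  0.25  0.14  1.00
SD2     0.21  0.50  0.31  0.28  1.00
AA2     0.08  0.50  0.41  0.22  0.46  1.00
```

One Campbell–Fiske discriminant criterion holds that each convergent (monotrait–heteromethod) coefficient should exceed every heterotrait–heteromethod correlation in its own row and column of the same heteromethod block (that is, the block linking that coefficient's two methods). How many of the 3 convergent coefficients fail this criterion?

Checking each validity diagonal entry against its comparison values:
JS (methods 1·2): 0.44 vs {0.21, 0.25, 0.08, 0.14} → pass.
SD (methods 1·2): 0.50 vs {0.25, 0.21, 0.50, 0.31} → fail.
AA (methods 1·2): 0.41 vs {0.14, 0.08, 0.31, 0.50} → fail.
2 of 3 fail.

2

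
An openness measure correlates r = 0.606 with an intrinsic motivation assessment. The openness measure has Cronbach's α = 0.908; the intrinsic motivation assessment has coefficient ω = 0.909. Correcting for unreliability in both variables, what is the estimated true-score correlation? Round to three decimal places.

r_true = r_obs / √(r_xx · r_yy) = 0.606 / √(0.908 × 0.909) = 0.606 / √0.825372 = 0.606 / 0.9085 ≈ 0.667.

0.667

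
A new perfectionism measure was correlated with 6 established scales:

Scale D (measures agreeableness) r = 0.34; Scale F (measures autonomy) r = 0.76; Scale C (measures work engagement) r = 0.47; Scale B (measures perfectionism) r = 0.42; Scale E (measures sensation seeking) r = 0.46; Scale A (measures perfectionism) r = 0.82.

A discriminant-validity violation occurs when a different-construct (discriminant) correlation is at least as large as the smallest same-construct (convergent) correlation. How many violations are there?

Convergent (same construct = perfectionism): Scale B, Scale A.
Smallest convergent = 0.42. Discriminant values: 0.34, 0.76, 0.47, 0.46; count ≥ 0.42 → 3.

3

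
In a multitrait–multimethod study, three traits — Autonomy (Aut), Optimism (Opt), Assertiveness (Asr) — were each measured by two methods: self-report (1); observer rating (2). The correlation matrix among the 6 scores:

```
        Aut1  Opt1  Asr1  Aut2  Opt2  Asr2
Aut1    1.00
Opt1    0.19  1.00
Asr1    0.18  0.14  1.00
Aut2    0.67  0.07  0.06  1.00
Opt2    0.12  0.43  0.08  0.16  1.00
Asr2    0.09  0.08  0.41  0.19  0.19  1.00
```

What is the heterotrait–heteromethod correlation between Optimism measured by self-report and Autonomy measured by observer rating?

0.07

Different traits and methods: r(Opt1, Aut2) = 0.07.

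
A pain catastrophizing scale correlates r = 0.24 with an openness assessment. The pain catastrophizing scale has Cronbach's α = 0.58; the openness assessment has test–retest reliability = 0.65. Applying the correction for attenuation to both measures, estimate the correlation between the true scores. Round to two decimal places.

0.39

r_true = r_obs / √(r_xx · r_yy) = 0.24 / √(0.58 × 0.65) = 0.24 / √0.3770 = 0.24 / 0.6140 ≈ 0.39.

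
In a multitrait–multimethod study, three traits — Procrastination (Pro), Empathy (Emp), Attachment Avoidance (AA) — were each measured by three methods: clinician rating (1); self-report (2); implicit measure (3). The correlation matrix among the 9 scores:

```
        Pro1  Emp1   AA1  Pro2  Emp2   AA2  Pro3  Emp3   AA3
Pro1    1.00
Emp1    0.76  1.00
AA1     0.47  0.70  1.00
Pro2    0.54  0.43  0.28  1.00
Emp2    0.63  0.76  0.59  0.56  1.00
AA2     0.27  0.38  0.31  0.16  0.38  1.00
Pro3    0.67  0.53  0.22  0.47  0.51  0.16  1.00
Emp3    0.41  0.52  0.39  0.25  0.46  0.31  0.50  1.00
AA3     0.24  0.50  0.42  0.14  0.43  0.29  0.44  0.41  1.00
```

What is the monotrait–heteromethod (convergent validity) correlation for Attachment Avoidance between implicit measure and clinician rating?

0.42

Same trait (AA), different methods: r(AA3, AA1) = 0.42.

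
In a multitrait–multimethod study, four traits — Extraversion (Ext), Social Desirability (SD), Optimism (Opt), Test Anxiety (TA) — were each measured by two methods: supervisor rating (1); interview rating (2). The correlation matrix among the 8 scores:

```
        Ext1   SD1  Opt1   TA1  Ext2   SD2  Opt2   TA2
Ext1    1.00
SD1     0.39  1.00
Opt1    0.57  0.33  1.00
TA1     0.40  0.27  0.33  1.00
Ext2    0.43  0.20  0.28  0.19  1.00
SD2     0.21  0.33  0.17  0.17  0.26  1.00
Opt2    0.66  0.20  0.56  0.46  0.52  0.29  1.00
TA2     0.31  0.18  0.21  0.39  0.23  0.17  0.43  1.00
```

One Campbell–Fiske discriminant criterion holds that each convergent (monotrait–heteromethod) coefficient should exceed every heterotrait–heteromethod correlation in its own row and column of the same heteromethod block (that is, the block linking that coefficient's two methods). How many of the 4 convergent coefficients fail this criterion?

Checking each validity diagonal entry against its comparison values:
Ext (methods 1·2): 0.43 vs {0.21, 0.20, 0.66, 0.28, 0.31, 0.19} → fail.
SD (methods 1·2): 0.33 vs {0.20, 0.21, 0.20, 0.17, 0.18, 0.17} → pass.
Opt (methods 1·2): 0.56 vs {0.28, 0.66, 0.17, 0.20, 0.21, 0.46} → fail.
TA (methods 1·2): 0.39 vs {0.19, 0.31, 0.17, 0.18, 0.46, 0.21} → fail.
3 of 4 fail.

3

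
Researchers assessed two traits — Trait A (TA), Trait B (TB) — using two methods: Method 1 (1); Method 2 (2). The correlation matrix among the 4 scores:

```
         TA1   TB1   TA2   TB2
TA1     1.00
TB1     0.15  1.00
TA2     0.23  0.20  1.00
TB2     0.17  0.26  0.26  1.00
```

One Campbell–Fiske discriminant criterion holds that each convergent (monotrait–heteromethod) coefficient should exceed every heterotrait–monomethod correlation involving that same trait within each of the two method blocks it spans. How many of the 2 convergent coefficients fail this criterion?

Checking each validity diagonal entry against its comparison values:
TA (methods 1·2): 0.23 vs {0.15, 0.26} → fail.
TB (methods 1·2): 0.26 vs {0.15, 0.26} → fail.
2 of 2 fail.

2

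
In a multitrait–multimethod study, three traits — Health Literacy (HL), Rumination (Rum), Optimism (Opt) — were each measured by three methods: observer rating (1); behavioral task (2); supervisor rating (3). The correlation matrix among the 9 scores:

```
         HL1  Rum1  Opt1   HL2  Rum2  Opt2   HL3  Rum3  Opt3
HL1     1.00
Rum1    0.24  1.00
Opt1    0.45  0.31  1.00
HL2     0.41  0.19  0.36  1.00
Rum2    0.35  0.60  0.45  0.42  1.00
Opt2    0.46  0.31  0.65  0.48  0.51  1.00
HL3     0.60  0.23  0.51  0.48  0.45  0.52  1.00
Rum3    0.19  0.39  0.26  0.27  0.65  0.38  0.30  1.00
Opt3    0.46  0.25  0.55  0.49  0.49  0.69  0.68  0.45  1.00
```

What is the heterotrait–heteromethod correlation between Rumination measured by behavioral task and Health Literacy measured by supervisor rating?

Different traits and methods: r(Rum2, HL3) = 0.45.

0.45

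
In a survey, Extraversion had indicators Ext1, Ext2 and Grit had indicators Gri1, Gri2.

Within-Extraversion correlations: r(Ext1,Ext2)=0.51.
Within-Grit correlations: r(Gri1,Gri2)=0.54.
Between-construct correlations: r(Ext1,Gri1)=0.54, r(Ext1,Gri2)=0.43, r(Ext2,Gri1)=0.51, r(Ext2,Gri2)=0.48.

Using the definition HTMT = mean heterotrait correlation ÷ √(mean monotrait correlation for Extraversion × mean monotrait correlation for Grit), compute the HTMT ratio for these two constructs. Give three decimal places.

0.934

Between-construct mean = 1.96/4 = 0.4900.
Mean within-Ext = 0.51/1 = 0.5100; mean within-Gri = 0.54/1 = 0.5400.
Geometric mean = √(0.5100 × 0.5400) = 0.5248.
HTMT = 0.4900 / 0.5248 = 0.934.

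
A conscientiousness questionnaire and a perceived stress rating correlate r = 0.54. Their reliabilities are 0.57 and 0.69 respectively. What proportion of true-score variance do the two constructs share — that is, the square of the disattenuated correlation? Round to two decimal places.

0.74

Disattenuated r = 0.54 / √(0.57 × 0.69) = 0.54 / 0.6271 = 0.8611.
Shared true-score variance = 0.8611² = 0.7415 ≈ 0.74.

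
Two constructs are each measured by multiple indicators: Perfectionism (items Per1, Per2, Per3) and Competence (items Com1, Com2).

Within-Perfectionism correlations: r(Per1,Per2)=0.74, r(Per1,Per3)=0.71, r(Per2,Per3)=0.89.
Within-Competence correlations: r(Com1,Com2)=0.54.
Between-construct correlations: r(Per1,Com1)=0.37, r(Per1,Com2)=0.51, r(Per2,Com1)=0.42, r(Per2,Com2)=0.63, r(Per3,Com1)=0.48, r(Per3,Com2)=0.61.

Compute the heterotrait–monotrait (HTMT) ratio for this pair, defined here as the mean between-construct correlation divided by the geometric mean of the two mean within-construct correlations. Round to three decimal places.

Between-construct mean = 3.02/6 = 0.5033.
Mean within-Per = 2.34/3 = 0.7800; mean within-Com = 0.54/1 = 0.5400.
Geometric mean = √(0.7800 × 0.5400) = 0.6490.
HTMT = 0.5033 / 0.6490 = 0.776.

0.776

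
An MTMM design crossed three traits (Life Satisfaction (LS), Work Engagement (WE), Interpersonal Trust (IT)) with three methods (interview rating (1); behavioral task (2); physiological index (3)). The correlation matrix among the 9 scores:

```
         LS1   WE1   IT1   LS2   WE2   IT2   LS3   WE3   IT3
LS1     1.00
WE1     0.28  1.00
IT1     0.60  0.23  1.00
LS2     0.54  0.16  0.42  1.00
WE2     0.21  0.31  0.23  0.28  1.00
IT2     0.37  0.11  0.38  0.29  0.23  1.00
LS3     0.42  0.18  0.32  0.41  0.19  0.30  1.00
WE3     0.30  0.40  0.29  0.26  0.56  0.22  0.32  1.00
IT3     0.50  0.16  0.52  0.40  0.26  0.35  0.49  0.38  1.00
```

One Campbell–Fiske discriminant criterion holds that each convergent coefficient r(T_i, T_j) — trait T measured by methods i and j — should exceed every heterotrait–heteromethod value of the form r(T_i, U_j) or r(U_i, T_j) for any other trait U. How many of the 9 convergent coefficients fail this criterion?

3

Each convergent coefficient versus the relevant comparison correlations:
LS (methods 1·2): 0.54 vs {0.21, 0.16, 0.37, 0.42} → pass.
LS (methods 1·3): 0.42 vs {0.30, 0.18, 0.50, 0.32} → fail.
LS (methods 2·3): 0.41 vs {0.26, 0.19, 0.40, 0.30} → pass.
WE (methods 1·2): 0.31 vs {0.16, 0.21, 0.11, 0.23} → pass.
WE (methods 1·3): 0.40 vs {0.18, 0.30, 0.16, 0.29} → pass.
WE (methods 2·3): 0.56 vs {0.19, 0.26, 0.26, 0.22} → pass.
IT (methods 1·2): 0.38 vs {0.42, 0.37, 0.23, 0.11} → fail.
IT (methods 1·3): 0.52 vs {0.32, 0.50, 0.29, 0.16} → pass.
IT (methods 2·3): 0.35 vs {0.30, 0.40, 0.22, 0.26} → fail.
3 of 9 fail.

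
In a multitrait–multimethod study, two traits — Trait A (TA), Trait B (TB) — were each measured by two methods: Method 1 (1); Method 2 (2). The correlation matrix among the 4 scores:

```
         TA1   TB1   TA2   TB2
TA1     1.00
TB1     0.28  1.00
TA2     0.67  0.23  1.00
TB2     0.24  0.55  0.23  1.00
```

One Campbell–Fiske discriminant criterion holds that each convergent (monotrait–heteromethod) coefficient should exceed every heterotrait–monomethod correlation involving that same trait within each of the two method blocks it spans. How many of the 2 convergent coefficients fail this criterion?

Convergent coefficients and their comparison sets:
TA (methods 1·2): 0.67 vs {0.28, 0.23} → pass.
TB (methods 1·2): 0.55 vs {0.28, 0.23} → pass.
0 of 2 fail.

0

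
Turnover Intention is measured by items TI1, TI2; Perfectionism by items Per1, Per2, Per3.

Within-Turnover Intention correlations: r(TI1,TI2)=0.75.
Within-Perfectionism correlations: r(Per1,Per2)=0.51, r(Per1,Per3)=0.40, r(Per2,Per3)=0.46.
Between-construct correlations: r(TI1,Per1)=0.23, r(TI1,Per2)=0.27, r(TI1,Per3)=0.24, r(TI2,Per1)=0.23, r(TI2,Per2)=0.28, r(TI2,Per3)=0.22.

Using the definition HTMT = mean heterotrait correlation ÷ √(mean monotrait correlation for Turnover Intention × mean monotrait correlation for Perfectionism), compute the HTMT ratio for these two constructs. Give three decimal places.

Between-construct mean = 1.47/6 = 0.2450.
Mean within-TI = 0.75/1 = 0.7500; mean within-Per = 1.37/3 = 0.4567.
Geometric mean = √(0.7500 × 0.4567) = 0.5853.
HTMT = 0.2450 / 0.5853 = 0.419.

0.419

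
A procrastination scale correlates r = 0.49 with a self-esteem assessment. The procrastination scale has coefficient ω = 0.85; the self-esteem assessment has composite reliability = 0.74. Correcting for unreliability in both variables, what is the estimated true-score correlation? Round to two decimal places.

0.62

r_true = r_obs / √(r_xx · r_yy) = 0.49 / √(0.85 × 0.74) = 0.49 / √0.6290 = 0.49 / 0.7931 ≈ 0.62.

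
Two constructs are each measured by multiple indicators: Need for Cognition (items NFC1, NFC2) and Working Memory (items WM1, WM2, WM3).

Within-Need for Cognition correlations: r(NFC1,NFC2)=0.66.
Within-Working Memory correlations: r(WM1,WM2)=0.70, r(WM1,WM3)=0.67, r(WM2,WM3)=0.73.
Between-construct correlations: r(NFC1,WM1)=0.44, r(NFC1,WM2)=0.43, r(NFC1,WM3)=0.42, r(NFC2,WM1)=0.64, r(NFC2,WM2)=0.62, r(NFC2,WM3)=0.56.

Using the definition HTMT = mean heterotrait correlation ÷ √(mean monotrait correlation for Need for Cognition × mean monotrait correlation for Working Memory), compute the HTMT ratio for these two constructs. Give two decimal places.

0.76

Mean between = 3.11/6 = 0.5183.
Mean within-NFC = 0.66/1 = 0.6600; mean within-WM = 2.10/3 = 0.7000.
Geometric mean = √(0.6600 × 0.7000) = 0.6797.
HTMT = 0.5183 / 0.6797 = 0.76.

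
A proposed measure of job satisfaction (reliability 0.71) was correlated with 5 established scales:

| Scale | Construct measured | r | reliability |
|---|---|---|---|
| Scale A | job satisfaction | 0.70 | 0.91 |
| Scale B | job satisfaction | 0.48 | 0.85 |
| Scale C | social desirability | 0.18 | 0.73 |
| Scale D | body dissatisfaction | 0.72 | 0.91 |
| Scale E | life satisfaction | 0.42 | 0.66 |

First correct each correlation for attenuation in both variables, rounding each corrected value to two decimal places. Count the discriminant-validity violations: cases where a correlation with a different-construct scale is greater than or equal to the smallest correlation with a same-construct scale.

1

Disattenuated r (r / √(r_scale · r_new)):
  Scale A (conv): 0.70 / √(0.91·0.71) = 0.87
  Scale B (conv): 0.48 / √(0.85·0.71) = 0.62
  Scale C (disc): 0.18 / √(0.73·0.71) = 0.25
  Scale D (disc): 0.72 / √(0.91·0.71) = 0.90
  Scale E (disc): 0.42 / √(0.66·0.71) = 0.61
Smallest convergent = 0.62. Discriminant values: 0.25, 0.90, 0.61; count ≥ 0.62 → 1.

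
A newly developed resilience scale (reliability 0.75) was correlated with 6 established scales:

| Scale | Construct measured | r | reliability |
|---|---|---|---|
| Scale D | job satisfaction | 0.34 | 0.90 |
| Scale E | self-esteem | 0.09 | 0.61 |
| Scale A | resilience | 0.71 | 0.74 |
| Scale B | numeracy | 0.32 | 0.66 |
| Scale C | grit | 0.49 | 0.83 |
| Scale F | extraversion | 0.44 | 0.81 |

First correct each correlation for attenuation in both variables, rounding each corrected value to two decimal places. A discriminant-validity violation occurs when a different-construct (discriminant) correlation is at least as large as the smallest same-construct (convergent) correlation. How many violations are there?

Disattenuated r (r / √(r_scale · r_new)):
  Scale D (disc): 0.34 / √(0.90·0.75) = 0.41
  Scale E (disc): 0.09 / √(0.61·0.75) = 0.13
  Scale A (conv): 0.71 / √(0.74·0.75) = 0.95
  Scale B (disc): 0.32 / √(0.66·0.75) = 0.45
  Scale C (disc): 0.49 / √(0.83·0.75) = 0.62
  Scale F (disc): 0.44 / √(0.81·0.75) = 0.56
Smallest convergent = 0.95. Discriminant values: 0.41, 0.13, 0.45, 0.62, 0.56; count ≥ 0.95 → 0.

0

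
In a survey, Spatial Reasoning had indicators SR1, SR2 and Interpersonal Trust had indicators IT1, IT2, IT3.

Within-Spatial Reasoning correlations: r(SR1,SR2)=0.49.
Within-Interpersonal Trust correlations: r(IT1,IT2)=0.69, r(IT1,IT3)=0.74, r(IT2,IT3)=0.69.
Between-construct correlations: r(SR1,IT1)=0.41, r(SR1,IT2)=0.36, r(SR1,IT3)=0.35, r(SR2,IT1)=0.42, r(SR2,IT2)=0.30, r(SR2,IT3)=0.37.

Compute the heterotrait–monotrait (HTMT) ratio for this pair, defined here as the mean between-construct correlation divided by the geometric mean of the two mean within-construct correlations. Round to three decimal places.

Mean heterotrait r = 2.21/6 = 0.3683.
Mean within-SR = 0.49/1 = 0.4900; mean within-IT = 2.12/3 = 0.7067.
Geometric mean = √(0.4900 × 0.7067) = 0.5885.
HTMT = 0.3683 / 0.5885 = 0.626.

0.626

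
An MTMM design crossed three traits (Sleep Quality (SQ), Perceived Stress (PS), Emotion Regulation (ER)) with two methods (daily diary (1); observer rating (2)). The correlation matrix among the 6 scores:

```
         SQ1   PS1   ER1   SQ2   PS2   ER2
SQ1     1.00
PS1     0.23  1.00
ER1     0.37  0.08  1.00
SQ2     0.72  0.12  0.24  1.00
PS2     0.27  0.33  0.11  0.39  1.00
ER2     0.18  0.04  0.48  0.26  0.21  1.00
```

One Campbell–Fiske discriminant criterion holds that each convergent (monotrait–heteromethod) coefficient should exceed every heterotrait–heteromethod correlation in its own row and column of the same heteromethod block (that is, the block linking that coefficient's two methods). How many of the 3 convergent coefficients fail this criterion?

0

Checking each validity diagonal entry against its comparison values:
SQ (methods 1·2): 0.72 vs {0.27, 0.12, 0.18, 0.24} → pass.
PS (methods 1·2): 0.33 vs {0.12, 0.27, 0.04, 0.11} → pass.
ER (methods 1·2): 0.48 vs {0.24, 0.18, 0.11, 0.04} → pass.
0 of 3 fail.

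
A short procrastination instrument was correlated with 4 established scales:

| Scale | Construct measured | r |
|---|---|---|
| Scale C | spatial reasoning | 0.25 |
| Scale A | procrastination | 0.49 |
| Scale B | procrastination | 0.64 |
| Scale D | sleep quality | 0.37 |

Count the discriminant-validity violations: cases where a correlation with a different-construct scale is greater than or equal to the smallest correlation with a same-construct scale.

0

Convergent (same construct = procrastination): Scale A, Scale B.
Smallest convergent = 0.49. Discriminant values: 0.25, 0.37; count ≥ 0.49 → 0.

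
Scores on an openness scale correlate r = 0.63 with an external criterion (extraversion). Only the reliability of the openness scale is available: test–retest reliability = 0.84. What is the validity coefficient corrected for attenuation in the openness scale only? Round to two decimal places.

Single correction: r_c = r_obs / √r_xx = 0.63 / √0.84 = 0.63 / 0.9165 ≈ 0.69.

0.69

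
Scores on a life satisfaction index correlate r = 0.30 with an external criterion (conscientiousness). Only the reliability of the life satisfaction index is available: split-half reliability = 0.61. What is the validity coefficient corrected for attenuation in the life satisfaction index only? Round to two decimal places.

Single correction: r_c = r_obs / √r_xx = 0.30 / √0.61 = 0.30 / 0.7810 ≈ 0.38.

0.38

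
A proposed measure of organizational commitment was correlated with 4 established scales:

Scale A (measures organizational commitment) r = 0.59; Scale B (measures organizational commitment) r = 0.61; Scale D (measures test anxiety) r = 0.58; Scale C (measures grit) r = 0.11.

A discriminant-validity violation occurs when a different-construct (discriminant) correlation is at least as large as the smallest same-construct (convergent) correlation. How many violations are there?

0

Convergent (same construct = organizational commitment): Scale A, Scale B.
Smallest convergent = 0.59. Discriminant values: 0.58, 0.11; count ≥ 0.59 → 0.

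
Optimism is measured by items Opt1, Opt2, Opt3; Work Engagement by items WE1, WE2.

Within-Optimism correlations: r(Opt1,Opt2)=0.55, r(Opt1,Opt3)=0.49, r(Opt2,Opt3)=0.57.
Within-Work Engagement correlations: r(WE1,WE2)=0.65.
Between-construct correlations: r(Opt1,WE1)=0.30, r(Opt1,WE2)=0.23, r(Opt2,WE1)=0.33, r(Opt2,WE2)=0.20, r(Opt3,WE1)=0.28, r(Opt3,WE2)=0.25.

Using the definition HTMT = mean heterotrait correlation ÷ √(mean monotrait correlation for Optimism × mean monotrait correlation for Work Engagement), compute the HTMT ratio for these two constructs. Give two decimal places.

Mean between = 1.59/6 = 0.2650.
Mean within-Opt = 1.61/3 = 0.5367; mean within-WE = 0.65/1 = 0.6500.
Geometric mean = √(0.5367 × 0.6500) = 0.5906.
HTMT = 0.2650 / 0.5906 = 0.45.

0.45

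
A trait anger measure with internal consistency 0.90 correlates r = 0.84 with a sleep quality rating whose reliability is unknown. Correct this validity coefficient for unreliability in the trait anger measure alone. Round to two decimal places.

Single correction: r_c = r_obs / √r_xx = 0.84 / √0.90 = 0.84 / 0.9487 ≈ 0.89.

0.89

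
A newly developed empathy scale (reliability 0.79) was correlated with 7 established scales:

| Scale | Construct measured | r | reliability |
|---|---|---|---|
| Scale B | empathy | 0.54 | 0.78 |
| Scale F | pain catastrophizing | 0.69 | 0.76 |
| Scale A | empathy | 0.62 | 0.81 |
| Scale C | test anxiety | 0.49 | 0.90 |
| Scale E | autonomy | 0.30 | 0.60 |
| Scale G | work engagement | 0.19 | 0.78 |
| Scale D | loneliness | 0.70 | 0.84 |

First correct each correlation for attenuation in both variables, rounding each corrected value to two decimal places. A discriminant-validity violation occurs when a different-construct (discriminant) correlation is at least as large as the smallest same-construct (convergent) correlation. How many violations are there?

Disattenuated r (r / √(r_scale · r_new)):
  Scale B (conv): 0.54 / √(0.78·0.79) = 0.69
  Scale F (disc): 0.69 / √(0.76·0.79) = 0.89
  Scale A (conv): 0.62 / √(0.81·0.79) = 0.78
  Scale C (disc): 0.49 / √(0.90·0.79) = 0.58
  Scale E (disc): 0.30 / √(0.60·0.79) = 0.44
  Scale G (disc): 0.19 / √(0.78·0.79) = 0.24
  Scale D (disc): 0.70 / √(0.84·0.79) = 0.86
Smallest convergent = 0.69. Discriminant values: 0.89, 0.58, 0.44, 0.24, 0.86; count ≥ 0.69 → 2.

2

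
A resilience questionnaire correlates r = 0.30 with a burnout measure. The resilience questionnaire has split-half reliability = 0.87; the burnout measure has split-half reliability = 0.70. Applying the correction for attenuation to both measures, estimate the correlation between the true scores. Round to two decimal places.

r_true = r_obs / √(r_xx · r_yy) = 0.30 / √(0.87 × 0.70) = 0.30 / √0.6090 = 0.30 / 0.7804 ≈ 0.38.

0.38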